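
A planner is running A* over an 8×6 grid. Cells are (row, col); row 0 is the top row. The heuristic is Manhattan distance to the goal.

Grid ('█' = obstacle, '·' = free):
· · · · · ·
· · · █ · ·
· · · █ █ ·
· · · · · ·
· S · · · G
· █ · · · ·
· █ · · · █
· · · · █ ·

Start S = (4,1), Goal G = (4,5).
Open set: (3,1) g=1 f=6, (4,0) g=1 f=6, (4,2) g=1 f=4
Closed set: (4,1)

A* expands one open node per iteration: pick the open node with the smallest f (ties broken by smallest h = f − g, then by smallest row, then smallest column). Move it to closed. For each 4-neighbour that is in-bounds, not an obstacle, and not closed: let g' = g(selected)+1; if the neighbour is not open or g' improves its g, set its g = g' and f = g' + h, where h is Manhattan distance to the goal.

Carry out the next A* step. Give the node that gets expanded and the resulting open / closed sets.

expanded=(4,2); open=[(3,1) g=1 f=6, (3,2) g=2 f=6, (4,0) g=1 f=6, (4,3) g=2 f=4, (5,2) g=2 f=6]; closed=[(4,1), (4,2)]

step 1: expand (4,2) (f=4, h=3) → closed; open now [(3,1) g=1 f=6, (3,2) g=2 f=6, (4,0) g=1 f=6, (4,3) g=2 f=4, (5,2) g=2 f=6]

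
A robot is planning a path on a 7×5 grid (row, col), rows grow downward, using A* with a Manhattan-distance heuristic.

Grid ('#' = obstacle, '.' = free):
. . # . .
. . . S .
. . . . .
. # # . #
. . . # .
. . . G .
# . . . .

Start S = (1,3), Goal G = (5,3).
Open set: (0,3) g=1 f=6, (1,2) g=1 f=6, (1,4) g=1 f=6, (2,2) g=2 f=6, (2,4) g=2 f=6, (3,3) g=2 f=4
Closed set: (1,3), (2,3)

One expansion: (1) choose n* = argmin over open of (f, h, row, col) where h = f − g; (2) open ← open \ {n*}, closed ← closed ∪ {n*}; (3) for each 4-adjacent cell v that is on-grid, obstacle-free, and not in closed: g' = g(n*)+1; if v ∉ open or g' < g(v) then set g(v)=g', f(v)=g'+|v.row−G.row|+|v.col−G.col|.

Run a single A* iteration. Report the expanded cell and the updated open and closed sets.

step 1: expand (3,3) (f=4, h=2) → closed; open now [(0,3) g=1 f=6, (1,2) g=1 f=6, (1,4) g=1 f=6, (2,2) g=2 f=6, (2,4) g=2 f=6]

expanded=(3,3); open=[(0,3) g=1 f=6, (1,2) g=1 f=6, (1,4) g=1 f=6, (2,2) g=2 f=6, (2,4) g=2 f=6]; closed=[(1,3), (2,3), (3,3)]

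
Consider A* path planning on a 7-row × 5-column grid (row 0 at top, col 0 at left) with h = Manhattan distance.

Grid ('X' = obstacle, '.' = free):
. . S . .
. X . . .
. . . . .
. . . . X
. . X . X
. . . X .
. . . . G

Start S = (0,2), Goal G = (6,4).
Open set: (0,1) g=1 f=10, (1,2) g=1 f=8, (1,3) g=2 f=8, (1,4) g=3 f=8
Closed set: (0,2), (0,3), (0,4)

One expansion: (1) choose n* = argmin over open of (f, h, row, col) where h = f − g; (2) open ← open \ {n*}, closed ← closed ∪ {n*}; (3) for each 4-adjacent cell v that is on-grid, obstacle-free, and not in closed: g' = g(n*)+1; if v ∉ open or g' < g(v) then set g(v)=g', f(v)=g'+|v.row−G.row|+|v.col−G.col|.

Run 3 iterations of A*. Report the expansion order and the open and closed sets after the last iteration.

order=[(1,4) → (2,4) → (1,3)]; open=[(0,1) g=1 f=10, (1,2) g=1 f=8, (2,3) g=3 f=8]; closed=[(0,2), (0,3), (0,4), (1,3), (1,4), (2,4)]

step 1: expand (1,4) (f=8, h=5) → closed; open now [(0,1) g=1 f=10, (1,2) g=1 f=8, (1,3) g=2 f=8, (2,4) g=4 f=8]
step 2: expand (2,4) (f=8, h=4) → closed; open now [(0,1) g=1 f=10, (1,2) g=1 f=8, (1,3) g=2 f=8, (2,3) g=5 f=10]
step 3: expand (1,3) (f=8, h=6) → closed; open now [(0,1) g=1 f=10, (1,2) g=1 f=8, (2,3) g=3 f=8]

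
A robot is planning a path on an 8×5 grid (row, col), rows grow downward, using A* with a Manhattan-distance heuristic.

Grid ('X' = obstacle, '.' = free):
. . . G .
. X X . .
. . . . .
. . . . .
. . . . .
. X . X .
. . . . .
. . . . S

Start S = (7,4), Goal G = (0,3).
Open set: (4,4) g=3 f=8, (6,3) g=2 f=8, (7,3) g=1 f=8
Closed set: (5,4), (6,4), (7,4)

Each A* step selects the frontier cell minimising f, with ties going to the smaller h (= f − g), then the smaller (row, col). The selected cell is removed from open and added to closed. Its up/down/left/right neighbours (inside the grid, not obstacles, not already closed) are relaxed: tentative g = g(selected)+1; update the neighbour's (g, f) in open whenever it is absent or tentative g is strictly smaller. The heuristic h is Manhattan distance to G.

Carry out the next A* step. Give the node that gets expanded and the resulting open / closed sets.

expanded=(4,4); open=[(3,4) g=4 f=8, (4,3) g=4 f=8, (6,3) g=2 f=8, (7,3) g=1 f=8]; closed=[(4,4), (5,4), (6,4), (7,4)]

step 1: expand (4,4) (f=8, h=5) → closed; open now [(3,4) g=4 f=8, (4,3) g=4 f=8, (6,3) g=2 f=8, (7,3) g=1 f=8]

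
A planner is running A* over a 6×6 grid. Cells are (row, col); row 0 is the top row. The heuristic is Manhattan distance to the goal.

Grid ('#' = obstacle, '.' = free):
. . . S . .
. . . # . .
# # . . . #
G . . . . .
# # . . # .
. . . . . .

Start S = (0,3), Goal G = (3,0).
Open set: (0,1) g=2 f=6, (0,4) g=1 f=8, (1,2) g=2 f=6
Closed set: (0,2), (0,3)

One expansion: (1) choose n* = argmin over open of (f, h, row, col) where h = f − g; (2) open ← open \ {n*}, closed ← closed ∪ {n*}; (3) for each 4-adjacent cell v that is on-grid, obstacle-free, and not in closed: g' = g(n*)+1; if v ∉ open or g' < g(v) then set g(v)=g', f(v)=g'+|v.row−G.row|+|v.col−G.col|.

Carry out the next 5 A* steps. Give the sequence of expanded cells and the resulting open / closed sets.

step 1: expand (0,1) (f=6, h=4) → closed; open now [(0,0) g=3 f=6, (0,4) g=1 f=8, (1,1) g=3 f=6, (1,2) g=2 f=6]
step 2: expand (0,0) (f=6, h=3) → closed; open now [(0,4) g=1 f=8, (1,0) g=4 f=6, (1,1) g=3 f=6, (1,2) g=2 f=6]
step 3: expand (1,0) (f=6, h=2) → closed; open now [(0,4) g=1 f=8, (1,1) g=3 f=6, (1,2) g=2 f=6]
step 4: expand (1,1) (f=6, h=3) → closed; open now [(0,4) g=1 f=8, (1,2) g=2 f=6]
step 5: expand (1,2) (f=6, h=4) → closed; open now [(0,4) g=1 f=8, (2,2) g=3 f=6]

order=[(0,1) → (0,0) → (1,0) → (1,1) → (1,2)]; open=[(0,4) g=1 f=8, (2,2) g=3 f=6]; closed=[(0,0), (0,1), (0,2), (0,3), (1,0), (1,1), (1,2)]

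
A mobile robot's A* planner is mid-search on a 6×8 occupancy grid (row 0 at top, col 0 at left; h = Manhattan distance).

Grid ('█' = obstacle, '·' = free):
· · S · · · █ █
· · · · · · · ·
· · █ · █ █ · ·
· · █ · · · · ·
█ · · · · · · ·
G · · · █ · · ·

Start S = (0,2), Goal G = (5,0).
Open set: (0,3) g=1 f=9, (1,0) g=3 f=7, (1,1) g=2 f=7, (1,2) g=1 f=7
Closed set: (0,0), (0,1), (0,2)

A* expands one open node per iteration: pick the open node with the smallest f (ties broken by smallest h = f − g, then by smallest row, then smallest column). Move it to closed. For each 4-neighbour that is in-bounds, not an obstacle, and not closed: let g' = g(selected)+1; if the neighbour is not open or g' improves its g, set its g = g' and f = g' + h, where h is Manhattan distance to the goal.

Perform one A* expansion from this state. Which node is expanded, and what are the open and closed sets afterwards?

step 1: expand (1,0) (f=7, h=4) → closed; open now [(0,3) g=1 f=9, (1,1) g=2 f=7, (1,2) g=1 f=7, (2,0) g=4 f=7]

expanded=(1,0); open=[(0,3) g=1 f=9, (1,1) g=2 f=7, (1,2) g=1 f=7, (2,0) g=4 f=7]; closed=[(0,0), (0,1), (0,2), (1,0)]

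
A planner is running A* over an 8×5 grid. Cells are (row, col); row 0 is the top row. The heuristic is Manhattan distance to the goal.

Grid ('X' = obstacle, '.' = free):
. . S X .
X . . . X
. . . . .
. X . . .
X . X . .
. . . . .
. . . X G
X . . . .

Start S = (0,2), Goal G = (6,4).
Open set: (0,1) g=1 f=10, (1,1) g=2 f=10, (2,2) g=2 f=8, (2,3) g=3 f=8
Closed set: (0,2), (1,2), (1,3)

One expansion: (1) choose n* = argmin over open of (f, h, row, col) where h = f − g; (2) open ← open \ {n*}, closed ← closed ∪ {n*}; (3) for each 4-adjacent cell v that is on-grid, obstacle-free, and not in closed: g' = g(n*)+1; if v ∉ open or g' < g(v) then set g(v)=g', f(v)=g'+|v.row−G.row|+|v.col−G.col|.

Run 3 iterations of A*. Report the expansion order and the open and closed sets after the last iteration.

order=[(2,3) → (2,4) → (3,4)]; open=[(0,1) g=1 f=10, (1,1) g=2 f=10, (2,2) g=2 f=8, (3,3) g=4 f=8, (4,4) g=6 f=8]; closed=[(0,2), (1,2), (1,3), (2,3), (2,4), (3,4)]

step 1: expand (2,3) (f=8, h=5) → closed; open now [(0,1) g=1 f=10, (1,1) g=2 f=10, (2,2) g=2 f=8, (2,4) g=4 f=8, (3,3) g=4 f=8]
step 2: expand (2,4) (f=8, h=4) → closed; open now [(0,1) g=1 f=10, (1,1) g=2 f=10, (2,2) g=2 f=8, (3,3) g=4 f=8, (3,4) g=5 f=8]
step 3: expand (3,4) (f=8, h=3) → closed; open now [(0,1) g=1 f=10, (1,1) g=2 f=10, (2,2) g=2 f=8, (3,3) g=4 f=8, (4,4) g=6 f=8]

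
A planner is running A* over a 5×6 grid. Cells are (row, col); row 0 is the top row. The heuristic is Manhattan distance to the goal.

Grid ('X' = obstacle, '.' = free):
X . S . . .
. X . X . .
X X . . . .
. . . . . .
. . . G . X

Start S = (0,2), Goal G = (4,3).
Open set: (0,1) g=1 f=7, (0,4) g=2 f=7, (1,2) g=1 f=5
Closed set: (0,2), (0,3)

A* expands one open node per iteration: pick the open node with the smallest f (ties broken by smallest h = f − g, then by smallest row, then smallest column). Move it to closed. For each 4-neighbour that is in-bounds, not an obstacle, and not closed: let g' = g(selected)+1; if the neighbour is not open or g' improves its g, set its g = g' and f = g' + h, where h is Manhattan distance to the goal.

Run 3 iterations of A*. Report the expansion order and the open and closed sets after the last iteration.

order=[(1,2) → (2,2) → (2,3)]; open=[(0,1) g=1 f=7, (0,4) g=2 f=7, (2,4) g=4 f=7, (3,2) g=3 f=5, (3,3) g=4 f=5]; closed=[(0,2), (0,3), (1,2), (2,2), (2,3)]

step 1: expand (1,2) (f=5, h=4) → closed; open now [(0,1) g=1 f=7, (0,4) g=2 f=7, (2,2) g=2 f=5]
step 2: expand (2,2) (f=5, h=3) → closed; open now [(0,1) g=1 f=7, (0,4) g=2 f=7, (2,3) g=3 f=5, (3,2) g=3 f=5]
step 3: expand (2,3) (f=5, h=2) → closed; open now [(0,1) g=1 f=7, (0,4) g=2 f=7, (2,4) g=4 f=7, (3,2) g=3 f=5, (3,3) g=4 f=5]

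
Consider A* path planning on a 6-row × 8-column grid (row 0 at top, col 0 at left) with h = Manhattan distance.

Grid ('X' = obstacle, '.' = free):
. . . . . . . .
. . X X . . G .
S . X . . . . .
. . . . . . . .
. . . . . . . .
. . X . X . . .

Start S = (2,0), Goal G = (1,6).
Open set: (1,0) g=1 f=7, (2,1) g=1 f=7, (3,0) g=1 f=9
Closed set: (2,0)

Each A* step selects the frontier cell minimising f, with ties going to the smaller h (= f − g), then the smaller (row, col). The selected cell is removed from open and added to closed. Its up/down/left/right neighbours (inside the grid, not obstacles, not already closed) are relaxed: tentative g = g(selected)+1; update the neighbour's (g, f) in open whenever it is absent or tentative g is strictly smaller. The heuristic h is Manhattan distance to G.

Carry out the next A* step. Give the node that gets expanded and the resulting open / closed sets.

expanded=(1,0); open=[(0,0) g=2 f=9, (1,1) g=2 f=7, (2,1) g=1 f=7, (3,0) g=1 f=9]; closed=[(1,0), (2,0)]

step 1: expand (1,0) (f=7, h=6) → closed; open now [(0,0) g=2 f=9, (1,1) g=2 f=7, (2,1) g=1 f=7, (3,0) g=1 f=9]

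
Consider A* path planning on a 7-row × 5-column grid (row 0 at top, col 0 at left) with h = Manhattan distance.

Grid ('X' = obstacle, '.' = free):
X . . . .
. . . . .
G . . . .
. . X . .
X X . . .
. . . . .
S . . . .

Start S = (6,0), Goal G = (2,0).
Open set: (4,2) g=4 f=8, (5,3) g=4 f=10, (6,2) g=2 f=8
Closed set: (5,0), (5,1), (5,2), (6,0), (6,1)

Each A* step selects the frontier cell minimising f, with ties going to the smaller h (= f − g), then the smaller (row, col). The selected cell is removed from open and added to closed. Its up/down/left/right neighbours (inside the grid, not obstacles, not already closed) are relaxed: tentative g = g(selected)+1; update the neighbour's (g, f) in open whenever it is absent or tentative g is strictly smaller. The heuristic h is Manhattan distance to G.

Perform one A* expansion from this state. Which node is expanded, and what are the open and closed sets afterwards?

step 1: expand (4,2) (f=8, h=4) → closed; open now [(4,3) g=5 f=10, (5,3) g=4 f=10, (6,2) g=2 f=8]

expanded=(4,2); open=[(4,3) g=5 f=10, (5,3) g=4 f=10, (6,2) g=2 f=8]; closed=[(4,2), (5,0), (5,1), (5,2), (6,0), (6,1)]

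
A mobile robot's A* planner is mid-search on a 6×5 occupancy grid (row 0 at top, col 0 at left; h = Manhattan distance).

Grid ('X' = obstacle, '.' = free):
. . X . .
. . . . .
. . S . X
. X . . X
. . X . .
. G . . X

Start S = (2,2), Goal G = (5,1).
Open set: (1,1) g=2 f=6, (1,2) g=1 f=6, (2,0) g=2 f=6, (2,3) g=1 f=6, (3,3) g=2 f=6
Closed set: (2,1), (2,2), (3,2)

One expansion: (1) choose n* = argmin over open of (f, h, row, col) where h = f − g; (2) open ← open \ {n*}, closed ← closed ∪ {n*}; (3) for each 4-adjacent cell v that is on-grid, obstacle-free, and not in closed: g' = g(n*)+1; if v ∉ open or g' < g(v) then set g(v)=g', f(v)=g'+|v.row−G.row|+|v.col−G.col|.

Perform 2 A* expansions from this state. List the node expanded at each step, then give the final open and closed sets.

step 1: expand (1,1) (f=6, h=4) → closed; open now [(0,1) g=3 f=8, (1,0) g=3 f=8, (1,2) g=1 f=6, (2,0) g=2 f=6, (2,3) g=1 f=6, (3,3) g=2 f=6]
step 2: expand (2,0) (f=6, h=4) → closed; open now [(0,1) g=3 f=8, (1,0) g=3 f=8, (1,2) g=1 f=6, (2,3) g=1 f=6, (3,0) g=3 f=6, (3,3) g=2 f=6]

order=[(1,1) → (2,0)]; open=[(0,1) g=3 f=8, (1,0) g=3 f=8, (1,2) g=1 f=6, (2,3) g=1 f=6, (3,0) g=3 f=6, (3,3) g=2 f=6]; closed=[(1,1), (2,0), (2,1), (2,2), (3,2)]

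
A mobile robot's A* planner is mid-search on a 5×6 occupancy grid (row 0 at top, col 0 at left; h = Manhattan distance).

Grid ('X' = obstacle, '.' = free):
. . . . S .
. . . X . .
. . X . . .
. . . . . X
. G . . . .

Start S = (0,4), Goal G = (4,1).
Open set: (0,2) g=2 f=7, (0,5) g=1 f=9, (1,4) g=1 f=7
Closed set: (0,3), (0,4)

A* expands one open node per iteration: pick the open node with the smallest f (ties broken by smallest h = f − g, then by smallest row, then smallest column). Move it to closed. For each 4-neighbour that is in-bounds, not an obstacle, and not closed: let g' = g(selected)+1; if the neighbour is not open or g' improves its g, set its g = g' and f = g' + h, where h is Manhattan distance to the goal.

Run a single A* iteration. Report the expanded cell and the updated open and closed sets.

expanded=(0,2); open=[(0,1) g=3 f=7, (0,5) g=1 f=9, (1,2) g=3 f=7, (1,4) g=1 f=7]; closed=[(0,2), (0,3), (0,4)]

step 1: expand (0,2) (f=7, h=5) → closed; open now [(0,1) g=3 f=7, (0,5) g=1 f=9, (1,2) g=3 f=7, (1,4) g=1 f=7]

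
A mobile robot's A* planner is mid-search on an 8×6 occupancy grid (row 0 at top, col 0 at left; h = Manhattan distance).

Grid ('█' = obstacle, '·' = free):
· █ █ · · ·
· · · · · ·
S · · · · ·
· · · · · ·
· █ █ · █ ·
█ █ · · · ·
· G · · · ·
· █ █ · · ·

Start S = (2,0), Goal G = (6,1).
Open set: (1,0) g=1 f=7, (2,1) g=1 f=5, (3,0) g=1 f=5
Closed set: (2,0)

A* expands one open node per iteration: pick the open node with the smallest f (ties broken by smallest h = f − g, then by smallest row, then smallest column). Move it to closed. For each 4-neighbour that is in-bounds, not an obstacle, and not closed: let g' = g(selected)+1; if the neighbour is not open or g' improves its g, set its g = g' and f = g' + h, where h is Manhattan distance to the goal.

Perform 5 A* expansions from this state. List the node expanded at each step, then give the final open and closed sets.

order=[(2,1) → (3,1) → (3,0) → (4,0) → (3,2)]; open=[(1,0) g=1 f=7, (1,1) g=2 f=7, (2,2) g=2 f=7, (3,3) g=4 f=9]; closed=[(2,0), (2,1), (3,0), (3,1), (3,2), (4,0)]

step 1: expand (2,1) (f=5, h=4) → closed; open now [(1,0) g=1 f=7, (1,1) g=2 f=7, (2,2) g=2 f=7, (3,0) g=1 f=5, (3,1) g=2 f=5]
step 2: expand (3,1) (f=5, h=3) → closed; open now [(1,0) g=1 f=7, (1,1) g=2 f=7, (2,2) g=2 f=7, (3,0) g=1 f=5, (3,2) g=3 f=7]
step 3: expand (3,0) (f=5, h=4) → closed; open now [(1,0) g=1 f=7, (1,1) g=2 f=7, (2,2) g=2 f=7, (3,2) g=3 f=7, (4,0) g=2 f=5]
step 4: expand (4,0) (f=5, h=3) → closed; open now [(1,0) g=1 f=7, (1,1) g=2 f=7, (2,2) g=2 f=7, (3,2) g=3 f=7]
step 5: expand (3,2) (f=7, h=4) → closed; open now [(1,0) g=1 f=7, (1,1) g=2 f=7, (2,2) g=2 f=7, (3,3) g=4 f=9]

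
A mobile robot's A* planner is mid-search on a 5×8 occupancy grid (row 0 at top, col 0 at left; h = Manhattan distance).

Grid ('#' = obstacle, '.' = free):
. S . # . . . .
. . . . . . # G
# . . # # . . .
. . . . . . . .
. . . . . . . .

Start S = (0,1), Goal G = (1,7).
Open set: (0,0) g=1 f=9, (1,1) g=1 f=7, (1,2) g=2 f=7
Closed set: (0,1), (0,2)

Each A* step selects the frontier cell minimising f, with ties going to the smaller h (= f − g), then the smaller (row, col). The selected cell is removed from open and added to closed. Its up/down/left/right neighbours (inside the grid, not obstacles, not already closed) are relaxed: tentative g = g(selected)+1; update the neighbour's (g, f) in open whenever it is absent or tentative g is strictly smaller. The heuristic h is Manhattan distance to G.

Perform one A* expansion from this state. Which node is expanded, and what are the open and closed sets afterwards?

step 1: expand (1,2) (f=7, h=5) → closed; open now [(0,0) g=1 f=9, (1,1) g=1 f=7, (1,3) g=3 f=7, (2,2) g=3 f=9]

expanded=(1,2); open=[(0,0) g=1 f=9, (1,1) g=1 f=7, (1,3) g=3 f=7, (2,2) g=3 f=9]; closed=[(0,1), (0,2), (1,2)]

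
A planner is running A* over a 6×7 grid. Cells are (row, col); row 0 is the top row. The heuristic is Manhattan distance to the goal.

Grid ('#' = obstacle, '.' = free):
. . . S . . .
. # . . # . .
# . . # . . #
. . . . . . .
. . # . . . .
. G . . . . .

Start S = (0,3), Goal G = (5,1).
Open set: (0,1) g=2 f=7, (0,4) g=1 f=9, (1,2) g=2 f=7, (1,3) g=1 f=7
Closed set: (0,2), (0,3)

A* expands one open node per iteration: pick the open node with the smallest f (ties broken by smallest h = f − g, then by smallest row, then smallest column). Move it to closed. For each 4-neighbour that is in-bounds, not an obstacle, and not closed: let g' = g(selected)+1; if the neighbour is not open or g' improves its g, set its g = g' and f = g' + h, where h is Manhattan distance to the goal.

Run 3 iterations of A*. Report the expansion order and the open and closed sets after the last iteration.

order=[(0,1) → (1,2) → (2,2)]; open=[(0,0) g=3 f=9, (0,4) g=1 f=9, (1,3) g=1 f=7, (2,1) g=4 f=7, (3,2) g=4 f=7]; closed=[(0,1), (0,2), (0,3), (1,2), (2,2)]

step 1: expand (0,1) (f=7, h=5) → closed; open now [(0,0) g=3 f=9, (0,4) g=1 f=9, (1,2) g=2 f=7, (1,3) g=1 f=7]
step 2: expand (1,2) (f=7, h=5) → closed; open now [(0,0) g=3 f=9, (0,4) g=1 f=9, (1,3) g=1 f=7, (2,2) g=3 f=7]
step 3: expand (2,2) (f=7, h=4) → closed; open now [(0,0) g=3 f=9, (0,4) g=1 f=9, (1,3) g=1 f=7, (2,1) g=4 f=7, (3,2) g=4 f=7]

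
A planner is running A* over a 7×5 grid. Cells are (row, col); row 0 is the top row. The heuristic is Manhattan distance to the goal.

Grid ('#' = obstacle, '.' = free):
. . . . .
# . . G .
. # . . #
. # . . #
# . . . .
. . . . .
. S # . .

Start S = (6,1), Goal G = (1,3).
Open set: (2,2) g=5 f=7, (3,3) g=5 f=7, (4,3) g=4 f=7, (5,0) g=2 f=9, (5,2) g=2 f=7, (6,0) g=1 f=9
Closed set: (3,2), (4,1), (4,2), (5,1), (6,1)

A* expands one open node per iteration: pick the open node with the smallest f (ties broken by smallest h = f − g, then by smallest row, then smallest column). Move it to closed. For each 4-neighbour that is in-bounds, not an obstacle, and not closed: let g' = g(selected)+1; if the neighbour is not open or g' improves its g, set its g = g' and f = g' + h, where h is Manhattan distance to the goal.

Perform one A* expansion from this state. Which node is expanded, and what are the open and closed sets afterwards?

expanded=(2,2); open=[(1,2) g=6 f=7, (2,3) g=6 f=7, (3,3) g=5 f=7, (4,3) g=4 f=7, (5,0) g=2 f=9, (5,2) g=2 f=7, (6,0) g=1 f=9]; closed=[(2,2), (3,2), (4,1), (4,2), (5,1), (6,1)]

step 1: expand (2,2) (f=7, h=2) → closed; open now [(1,2) g=6 f=7, (2,3) g=6 f=7, (3,3) g=5 f=7, (4,3) g=4 f=7, (5,0) g=2 f=9, (5,2) g=2 f=7, (6,0) g=1 f=9]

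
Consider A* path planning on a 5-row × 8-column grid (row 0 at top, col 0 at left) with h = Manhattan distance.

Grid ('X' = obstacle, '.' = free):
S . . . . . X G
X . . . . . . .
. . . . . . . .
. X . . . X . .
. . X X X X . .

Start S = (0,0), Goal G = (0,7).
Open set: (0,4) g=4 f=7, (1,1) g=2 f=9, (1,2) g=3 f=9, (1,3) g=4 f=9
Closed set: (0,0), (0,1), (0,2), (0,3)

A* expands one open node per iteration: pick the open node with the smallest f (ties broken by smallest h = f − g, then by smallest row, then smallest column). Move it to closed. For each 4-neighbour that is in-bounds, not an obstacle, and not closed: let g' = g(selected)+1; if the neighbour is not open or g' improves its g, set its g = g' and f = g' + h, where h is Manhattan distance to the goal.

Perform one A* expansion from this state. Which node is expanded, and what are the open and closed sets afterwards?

step 1: expand (0,4) (f=7, h=3) → closed; open now [(0,5) g=5 f=7, (1,1) g=2 f=9, (1,2) g=3 f=9, (1,3) g=4 f=9, (1,4) g=5 f=9]

expanded=(0,4); open=[(0,5) g=5 f=7, (1,1) g=2 f=9, (1,2) g=3 f=9, (1,3) g=4 f=9, (1,4) g=5 f=9]; closed=[(0,0), (0,1), (0,2), (0,3), (0,4)]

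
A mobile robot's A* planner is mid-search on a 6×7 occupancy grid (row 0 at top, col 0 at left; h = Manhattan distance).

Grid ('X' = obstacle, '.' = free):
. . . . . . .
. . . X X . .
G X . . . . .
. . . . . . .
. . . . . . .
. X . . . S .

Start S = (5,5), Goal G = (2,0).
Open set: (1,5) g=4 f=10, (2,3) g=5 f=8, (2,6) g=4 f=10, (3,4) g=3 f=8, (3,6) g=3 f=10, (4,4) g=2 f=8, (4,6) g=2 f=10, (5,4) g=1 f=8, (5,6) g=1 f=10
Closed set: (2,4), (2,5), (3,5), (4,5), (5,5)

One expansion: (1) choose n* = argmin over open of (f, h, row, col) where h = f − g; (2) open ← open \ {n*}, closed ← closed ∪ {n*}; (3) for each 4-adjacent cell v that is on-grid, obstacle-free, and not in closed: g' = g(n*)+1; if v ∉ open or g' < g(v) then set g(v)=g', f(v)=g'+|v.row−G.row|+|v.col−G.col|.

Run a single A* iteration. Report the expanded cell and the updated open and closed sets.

step 1: expand (2,3) (f=8, h=3) → closed; open now [(1,5) g=4 f=10, (2,2) g=6 f=8, (2,6) g=4 f=10, (3,3) g=6 f=10, (3,4) g=3 f=8, (3,6) g=3 f=10, (4,4) g=2 f=8, (4,6) g=2 f=10, (5,4) g=1 f=8, (5,6) g=1 f=10]

expanded=(2,3); open=[(1,5) g=4 f=10, (2,2) g=6 f=8, (2,6) g=4 f=10, (3,3) g=6 f=10, (3,4) g=3 f=8, (3,6) g=3 f=10, (4,4) g=2 f=8, (4,6) g=2 f=10, (5,4) g=1 f=8, (5,6) g=1 f=10]; closed=[(2,3), (2,4), (2,5), (3,5), (4,5), (5,5)]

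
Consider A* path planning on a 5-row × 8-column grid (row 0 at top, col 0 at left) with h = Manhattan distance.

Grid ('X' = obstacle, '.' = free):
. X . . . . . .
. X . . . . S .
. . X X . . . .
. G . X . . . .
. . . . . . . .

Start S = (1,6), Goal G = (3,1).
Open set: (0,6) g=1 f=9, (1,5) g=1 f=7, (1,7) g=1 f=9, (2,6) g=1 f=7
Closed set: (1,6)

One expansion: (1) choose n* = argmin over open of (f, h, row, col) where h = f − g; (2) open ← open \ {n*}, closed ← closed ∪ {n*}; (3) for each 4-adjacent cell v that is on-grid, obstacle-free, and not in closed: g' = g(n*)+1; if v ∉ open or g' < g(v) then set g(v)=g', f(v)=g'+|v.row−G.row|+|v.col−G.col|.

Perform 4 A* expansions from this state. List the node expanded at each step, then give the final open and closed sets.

step 1: expand (1,5) (f=7, h=6) → closed; open now [(0,5) g=2 f=9, (0,6) g=1 f=9, (1,4) g=2 f=7, (1,7) g=1 f=9, (2,5) g=2 f=7, (2,6) g=1 f=7]
step 2: expand (1,4) (f=7, h=5) → closed; open now [(0,4) g=3 f=9, (0,5) g=2 f=9, (0,6) g=1 f=9, (1,3) g=3 f=7, (1,7) g=1 f=9, (2,4) g=3 f=7, (2,5) g=2 f=7, (2,6) g=1 f=7]
step 3: expand (1,3) (f=7, h=4) → closed; open now [(0,3) g=4 f=9, (0,4) g=3 f=9, (0,5) g=2 f=9, (0,6) g=1 f=9, (1,2) g=4 f=7, (1,7) g=1 f=9, (2,4) g=3 f=7, (2,5) g=2 f=7, (2,6) g=1 f=7]
step 4: expand (1,2) (f=7, h=3) → closed; open now [(0,2) g=5 f=9, (0,3) g=4 f=9, (0,4) g=3 f=9, (0,5) g=2 f=9, (0,6) g=1 f=9, (1,7) g=1 f=9, (2,4) g=3 f=7, (2,5) g=2 f=7, (2,6) g=1 f=7]

order=[(1,5) → (1,4) → (1,3) → (1,2)]; open=[(0,2) g=5 f=9, (0,3) g=4 f=9, (0,4) g=3 f=9, (0,5) g=2 f=9, (0,6) g=1 f=9, (1,7) g=1 f=9, (2,4) g=3 f=7, (2,5) g=2 f=7, (2,6) g=1 f=7]; closed=[(1,2), (1,3), (1,4), (1,5), (1,6)]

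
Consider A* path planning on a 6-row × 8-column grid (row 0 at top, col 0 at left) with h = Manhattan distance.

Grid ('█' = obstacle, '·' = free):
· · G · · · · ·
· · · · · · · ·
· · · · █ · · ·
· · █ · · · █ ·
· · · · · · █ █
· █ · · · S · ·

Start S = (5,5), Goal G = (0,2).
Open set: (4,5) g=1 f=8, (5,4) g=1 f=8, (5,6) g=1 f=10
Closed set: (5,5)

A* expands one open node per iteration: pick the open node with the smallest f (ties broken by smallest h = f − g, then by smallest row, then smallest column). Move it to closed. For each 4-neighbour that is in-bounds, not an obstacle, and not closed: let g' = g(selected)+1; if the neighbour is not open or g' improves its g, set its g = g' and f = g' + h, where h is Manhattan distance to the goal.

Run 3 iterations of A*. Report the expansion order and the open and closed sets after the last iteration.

order=[(4,5) → (3,5) → (2,5)]; open=[(1,5) g=4 f=8, (2,6) g=4 f=10, (3,4) g=3 f=8, (4,4) g=2 f=8, (5,4) g=1 f=8, (5,6) g=1 f=10]; closed=[(2,5), (3,5), (4,5), (5,5)]

step 1: expand (4,5) (f=8, h=7) → closed; open now [(3,5) g=2 f=8, (4,4) g=2 f=8, (5,4) g=1 f=8, (5,6) g=1 f=10]
step 2: expand (3,5) (f=8, h=6) → closed; open now [(2,5) g=3 f=8, (3,4) g=3 f=8, (4,4) g=2 f=8, (5,4) g=1 f=8, (5,6) g=1 f=10]
step 3: expand (2,5) (f=8, h=5) → closed; open now [(1,5) g=4 f=8, (2,6) g=4 f=10, (3,4) g=3 f=8, (4,4) g=2 f=8, (5,4) g=1 f=8, (5,6) g=1 f=10]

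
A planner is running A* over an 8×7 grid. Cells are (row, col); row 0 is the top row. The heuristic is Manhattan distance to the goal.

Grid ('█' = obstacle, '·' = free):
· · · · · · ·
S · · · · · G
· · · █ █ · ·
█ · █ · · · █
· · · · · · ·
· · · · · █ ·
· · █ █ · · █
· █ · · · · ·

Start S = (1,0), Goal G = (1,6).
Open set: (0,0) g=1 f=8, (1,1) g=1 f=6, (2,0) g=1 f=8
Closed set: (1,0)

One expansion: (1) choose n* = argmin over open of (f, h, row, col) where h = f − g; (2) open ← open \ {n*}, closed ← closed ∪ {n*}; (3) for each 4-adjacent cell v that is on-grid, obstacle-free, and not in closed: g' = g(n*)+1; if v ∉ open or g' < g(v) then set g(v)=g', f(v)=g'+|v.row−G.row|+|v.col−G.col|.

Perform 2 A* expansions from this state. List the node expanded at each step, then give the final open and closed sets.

step 1: expand (1,1) (f=6, h=5) → closed; open now [(0,0) g=1 f=8, (0,1) g=2 f=8, (1,2) g=2 f=6, (2,0) g=1 f=8, (2,1) g=2 f=8]
step 2: expand (1,2) (f=6, h=4) → closed; open now [(0,0) g=1 f=8, (0,1) g=2 f=8, (0,2) g=3 f=8, (1,3) g=3 f=6, (2,0) g=1 f=8, (2,1) g=2 f=8, (2,2) g=3 f=8]

order=[(1,1) → (1,2)]; open=[(0,0) g=1 f=8, (0,1) g=2 f=8, (0,2) g=3 f=8, (1,3) g=3 f=6, (2,0) g=1 f=8, (2,1) g=2 f=8, (2,2) g=3 f=8]; closed=[(1,0), (1,1), (1,2)]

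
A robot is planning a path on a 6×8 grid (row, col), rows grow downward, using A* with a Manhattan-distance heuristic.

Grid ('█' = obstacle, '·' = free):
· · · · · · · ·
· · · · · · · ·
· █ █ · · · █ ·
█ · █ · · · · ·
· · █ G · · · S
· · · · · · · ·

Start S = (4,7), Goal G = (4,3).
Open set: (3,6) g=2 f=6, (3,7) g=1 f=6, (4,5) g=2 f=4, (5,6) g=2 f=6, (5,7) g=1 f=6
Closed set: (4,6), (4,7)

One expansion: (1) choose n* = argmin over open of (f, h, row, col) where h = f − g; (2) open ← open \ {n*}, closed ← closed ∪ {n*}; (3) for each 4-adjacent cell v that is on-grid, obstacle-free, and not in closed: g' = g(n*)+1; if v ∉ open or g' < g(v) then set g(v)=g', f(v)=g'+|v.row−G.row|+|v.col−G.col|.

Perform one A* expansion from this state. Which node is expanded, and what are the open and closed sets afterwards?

step 1: expand (4,5) (f=4, h=2) → closed; open now [(3,5) g=3 f=6, (3,6) g=2 f=6, (3,7) g=1 f=6, (4,4) g=3 f=4, (5,5) g=3 f=6, (5,6) g=2 f=6, (5,7) g=1 f=6]

expanded=(4,5); open=[(3,5) g=3 f=6, (3,6) g=2 f=6, (3,7) g=1 f=6, (4,4) g=3 f=4, (5,5) g=3 f=6, (5,6) g=2 f=6, (5,7) g=1 f=6]; closed=[(4,5), (4,6), (4,7)]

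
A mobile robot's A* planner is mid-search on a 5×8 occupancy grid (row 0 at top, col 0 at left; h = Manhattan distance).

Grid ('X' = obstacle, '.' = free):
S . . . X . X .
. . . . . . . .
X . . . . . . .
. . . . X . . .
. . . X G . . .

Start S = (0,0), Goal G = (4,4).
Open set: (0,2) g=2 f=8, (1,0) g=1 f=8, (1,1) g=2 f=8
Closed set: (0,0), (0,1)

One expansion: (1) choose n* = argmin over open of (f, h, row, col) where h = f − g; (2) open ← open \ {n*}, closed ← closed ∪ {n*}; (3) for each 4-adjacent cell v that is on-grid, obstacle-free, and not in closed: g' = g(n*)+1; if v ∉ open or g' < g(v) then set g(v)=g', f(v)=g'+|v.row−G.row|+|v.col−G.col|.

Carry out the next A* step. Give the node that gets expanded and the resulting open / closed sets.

step 1: expand (0,2) (f=8, h=6) → closed; open now [(0,3) g=3 f=8, (1,0) g=1 f=8, (1,1) g=2 f=8, (1,2) g=3 f=8]

expanded=(0,2); open=[(0,3) g=3 f=8, (1,0) g=1 f=8, (1,1) g=2 f=8, (1,2) g=3 f=8]; closed=[(0,0), (0,1), (0,2)]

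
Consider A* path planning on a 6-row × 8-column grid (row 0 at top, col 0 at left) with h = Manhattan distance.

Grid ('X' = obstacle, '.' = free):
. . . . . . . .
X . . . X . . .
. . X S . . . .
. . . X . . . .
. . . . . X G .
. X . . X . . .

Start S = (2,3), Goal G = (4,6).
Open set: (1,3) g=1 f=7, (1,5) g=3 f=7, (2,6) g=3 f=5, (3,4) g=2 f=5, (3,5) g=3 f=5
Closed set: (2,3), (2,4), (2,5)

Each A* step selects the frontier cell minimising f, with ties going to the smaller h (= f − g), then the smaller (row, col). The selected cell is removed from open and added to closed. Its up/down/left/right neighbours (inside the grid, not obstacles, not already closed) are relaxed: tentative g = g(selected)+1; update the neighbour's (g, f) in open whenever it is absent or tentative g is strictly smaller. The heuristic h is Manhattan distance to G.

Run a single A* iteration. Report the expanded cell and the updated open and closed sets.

expanded=(2,6); open=[(1,3) g=1 f=7, (1,5) g=3 f=7, (1,6) g=4 f=7, (2,7) g=4 f=7, (3,4) g=2 f=5, (3,5) g=3 f=5, (3,6) g=4 f=5]; closed=[(2,3), (2,4), (2,5), (2,6)]

step 1: expand (2,6) (f=5, h=2) → closed; open now [(1,3) g=1 f=7, (1,5) g=3 f=7, (1,6) g=4 f=7, (2,7) g=4 f=7, (3,4) g=2 f=5, (3,5) g=3 f=5, (3,6) g=4 f=5]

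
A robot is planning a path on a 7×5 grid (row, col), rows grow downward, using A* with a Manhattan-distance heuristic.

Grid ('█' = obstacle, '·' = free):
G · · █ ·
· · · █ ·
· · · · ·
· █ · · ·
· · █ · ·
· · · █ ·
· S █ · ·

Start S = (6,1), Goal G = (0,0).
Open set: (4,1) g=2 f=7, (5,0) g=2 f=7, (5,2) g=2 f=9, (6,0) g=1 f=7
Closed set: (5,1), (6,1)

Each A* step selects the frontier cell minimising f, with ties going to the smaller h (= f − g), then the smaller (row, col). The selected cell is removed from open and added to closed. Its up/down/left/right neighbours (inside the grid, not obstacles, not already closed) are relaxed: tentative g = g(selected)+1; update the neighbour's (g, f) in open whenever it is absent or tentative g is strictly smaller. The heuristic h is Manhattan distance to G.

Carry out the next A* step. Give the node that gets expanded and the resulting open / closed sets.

step 1: expand (4,1) (f=7, h=5) → closed; open now [(4,0) g=3 f=7, (5,0) g=2 f=7, (5,2) g=2 f=9, (6,0) g=1 f=7]

expanded=(4,1); open=[(4,0) g=3 f=7, (5,0) g=2 f=7, (5,2) g=2 f=9, (6,0) g=1 f=7]; closed=[(4,1), (5,1), (6,1)]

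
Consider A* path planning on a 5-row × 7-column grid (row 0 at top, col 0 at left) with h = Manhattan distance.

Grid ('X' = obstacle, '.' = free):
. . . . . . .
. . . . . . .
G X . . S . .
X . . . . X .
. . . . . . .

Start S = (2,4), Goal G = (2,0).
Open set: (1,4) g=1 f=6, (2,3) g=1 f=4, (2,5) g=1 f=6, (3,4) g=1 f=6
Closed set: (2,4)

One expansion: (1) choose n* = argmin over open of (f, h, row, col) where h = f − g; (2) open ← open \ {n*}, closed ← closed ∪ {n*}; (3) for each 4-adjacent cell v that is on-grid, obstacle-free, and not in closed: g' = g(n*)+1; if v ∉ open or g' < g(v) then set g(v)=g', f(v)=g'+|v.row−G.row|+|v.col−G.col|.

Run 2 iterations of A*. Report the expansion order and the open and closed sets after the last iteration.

order=[(2,3) → (2,2)]; open=[(1,2) g=3 f=6, (1,3) g=2 f=6, (1,4) g=1 f=6, (2,5) g=1 f=6, (3,2) g=3 f=6, (3,3) g=2 f=6, (3,4) g=1 f=6]; closed=[(2,2), (2,3), (2,4)]

step 1: expand (2,3) (f=4, h=3) → closed; open now [(1,3) g=2 f=6, (1,4) g=1 f=6, (2,2) g=2 f=4, (2,5) g=1 f=6, (3,3) g=2 f=6, (3,4) g=1 f=6]
step 2: expand (2,2) (f=4, h=2) → closed; open now [(1,2) g=3 f=6, (1,3) g=2 f=6, (1,4) g=1 f=6, (2,5) g=1 f=6, (3,2) g=3 f=6, (3,3) g=2 f=6, (3,4) g=1 f=6]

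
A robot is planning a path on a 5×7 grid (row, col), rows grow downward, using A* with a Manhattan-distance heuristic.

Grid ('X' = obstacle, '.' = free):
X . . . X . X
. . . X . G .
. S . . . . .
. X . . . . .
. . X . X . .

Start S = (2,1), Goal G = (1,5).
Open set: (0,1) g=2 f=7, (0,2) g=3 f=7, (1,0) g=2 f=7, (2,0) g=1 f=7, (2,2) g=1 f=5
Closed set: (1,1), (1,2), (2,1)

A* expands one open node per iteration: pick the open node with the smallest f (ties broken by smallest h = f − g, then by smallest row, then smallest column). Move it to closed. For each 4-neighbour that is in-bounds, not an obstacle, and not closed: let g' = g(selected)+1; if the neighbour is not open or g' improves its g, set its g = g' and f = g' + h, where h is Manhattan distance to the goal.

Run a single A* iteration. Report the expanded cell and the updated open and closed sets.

step 1: expand (2,2) (f=5, h=4) → closed; open now [(0,1) g=2 f=7, (0,2) g=3 f=7, (1,0) g=2 f=7, (2,0) g=1 f=7, (2,3) g=2 f=5, (3,2) g=2 f=7]

expanded=(2,2); open=[(0,1) g=2 f=7, (0,2) g=3 f=7, (1,0) g=2 f=7, (2,0) g=1 f=7, (2,3) g=2 f=5, (3,2) g=2 f=7]; closed=[(1,1), (1,2), (2,1), (2,2)]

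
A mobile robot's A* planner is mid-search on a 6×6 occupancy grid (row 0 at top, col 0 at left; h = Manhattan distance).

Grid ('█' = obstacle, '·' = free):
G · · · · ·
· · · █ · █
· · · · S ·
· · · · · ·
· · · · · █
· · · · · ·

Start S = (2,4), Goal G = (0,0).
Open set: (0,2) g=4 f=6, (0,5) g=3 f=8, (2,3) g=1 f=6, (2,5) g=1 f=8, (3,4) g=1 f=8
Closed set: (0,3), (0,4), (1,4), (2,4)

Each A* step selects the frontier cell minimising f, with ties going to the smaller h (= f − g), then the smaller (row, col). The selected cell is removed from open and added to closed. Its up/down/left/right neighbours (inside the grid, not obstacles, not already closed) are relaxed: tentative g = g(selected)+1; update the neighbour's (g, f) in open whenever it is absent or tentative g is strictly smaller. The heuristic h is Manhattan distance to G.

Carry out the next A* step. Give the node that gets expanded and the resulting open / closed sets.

step 1: expand (0,2) (f=6, h=2) → closed; open now [(0,1) g=5 f=6, (0,5) g=3 f=8, (1,2) g=5 f=8, (2,3) g=1 f=6, (2,5) g=1 f=8, (3,4) g=1 f=8]

expanded=(0,2); open=[(0,1) g=5 f=6, (0,5) g=3 f=8, (1,2) g=5 f=8, (2,3) g=1 f=6, (2,5) g=1 f=8, (3,4) g=1 f=8]; closed=[(0,2), (0,3), (0,4), (1,4), (2,4)]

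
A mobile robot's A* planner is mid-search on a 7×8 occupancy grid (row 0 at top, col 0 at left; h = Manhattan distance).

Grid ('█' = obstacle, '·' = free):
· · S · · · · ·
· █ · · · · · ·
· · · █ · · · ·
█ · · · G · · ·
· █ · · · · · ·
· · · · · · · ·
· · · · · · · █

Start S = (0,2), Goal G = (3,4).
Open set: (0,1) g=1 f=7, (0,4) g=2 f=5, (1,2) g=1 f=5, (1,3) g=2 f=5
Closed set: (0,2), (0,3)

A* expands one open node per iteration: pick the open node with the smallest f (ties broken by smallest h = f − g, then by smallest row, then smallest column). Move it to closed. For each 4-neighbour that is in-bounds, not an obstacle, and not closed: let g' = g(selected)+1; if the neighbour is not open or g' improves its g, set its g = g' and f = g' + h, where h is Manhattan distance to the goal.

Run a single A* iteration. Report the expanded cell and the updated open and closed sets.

step 1: expand (0,4) (f=5, h=3) → closed; open now [(0,1) g=1 f=7, (0,5) g=3 f=7, (1,2) g=1 f=5, (1,3) g=2 f=5, (1,4) g=3 f=5]

expanded=(0,4); open=[(0,1) g=1 f=7, (0,5) g=3 f=7, (1,2) g=1 f=5, (1,3) g=2 f=5, (1,4) g=3 f=5]; closed=[(0,2), (0,3), (0,4)]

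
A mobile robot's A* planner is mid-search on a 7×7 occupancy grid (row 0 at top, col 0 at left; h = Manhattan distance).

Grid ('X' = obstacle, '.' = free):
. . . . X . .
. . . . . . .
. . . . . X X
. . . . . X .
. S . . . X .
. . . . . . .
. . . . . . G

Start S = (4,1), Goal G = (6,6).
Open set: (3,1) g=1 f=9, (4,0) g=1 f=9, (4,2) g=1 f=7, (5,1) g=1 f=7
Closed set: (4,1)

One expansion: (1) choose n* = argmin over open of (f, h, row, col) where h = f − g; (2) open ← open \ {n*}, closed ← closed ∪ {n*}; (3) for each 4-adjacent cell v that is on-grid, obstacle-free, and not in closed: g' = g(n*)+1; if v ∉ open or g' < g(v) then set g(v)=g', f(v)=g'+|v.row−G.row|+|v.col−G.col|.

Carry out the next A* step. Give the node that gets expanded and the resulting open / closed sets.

expanded=(4,2); open=[(3,1) g=1 f=9, (3,2) g=2 f=9, (4,0) g=1 f=9, (4,3) g=2 f=7, (5,1) g=1 f=7, (5,2) g=2 f=7]; closed=[(4,1), (4,2)]

step 1: expand (4,2) (f=7, h=6) → closed; open now [(3,1) g=1 f=9, (3,2) g=2 f=9, (4,0) g=1 f=9, (4,3) g=2 f=7, (5,1) g=1 f=7, (5,2) g=2 f=7]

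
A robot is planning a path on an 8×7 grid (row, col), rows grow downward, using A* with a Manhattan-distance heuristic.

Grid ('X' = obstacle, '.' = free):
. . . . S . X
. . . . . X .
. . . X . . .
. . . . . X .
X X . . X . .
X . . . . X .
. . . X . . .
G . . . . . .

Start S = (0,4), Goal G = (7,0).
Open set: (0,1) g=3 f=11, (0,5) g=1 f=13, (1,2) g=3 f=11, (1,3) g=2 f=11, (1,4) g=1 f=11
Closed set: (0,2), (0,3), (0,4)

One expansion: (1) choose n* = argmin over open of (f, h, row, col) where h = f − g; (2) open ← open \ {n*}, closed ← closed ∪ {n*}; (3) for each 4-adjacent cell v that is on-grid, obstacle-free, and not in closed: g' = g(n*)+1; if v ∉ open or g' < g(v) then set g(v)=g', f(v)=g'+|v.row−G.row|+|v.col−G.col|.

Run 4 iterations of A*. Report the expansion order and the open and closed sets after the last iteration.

step 1: expand (0,1) (f=11, h=8) → closed; open now [(0,0) g=4 f=11, (0,5) g=1 f=13, (1,1) g=4 f=11, (1,2) g=3 f=11, (1,3) g=2 f=11, (1,4) g=1 f=11]
step 2: expand (0,0) (f=11, h=7) → closed; open now [(0,5) g=1 f=13, (1,0) g=5 f=11, (1,1) g=4 f=11, (1,2) g=3 f=11, (1,3) g=2 f=11, (1,4) g=1 f=11]
step 3: expand (1,0) (f=11, h=6) → closed; open now [(0,5) g=1 f=13, (1,1) g=4 f=11, (1,2) g=3 f=11, (1,3) g=2 f=11, (1,4) g=1 f=11, (2,0) g=6 f=11]
step 4: expand (2,0) (f=11, h=5) → closed; open now [(0,5) g=1 f=13, (1,1) g=4 f=11, (1,2) g=3 f=11, (1,3) g=2 f=11, (1,4) g=1 f=11, (2,1) g=7 f=13, (3,0) g=7 f=11]

order=[(0,1) → (0,0) → (1,0) → (2,0)]; open=[(0,5) g=1 f=13, (1,1) g=4 f=11, (1,2) g=3 f=11, (1,3) g=2 f=11, (1,4) g=1 f=11, (2,1) g=7 f=13, (3,0) g=7 f=11]; closed=[(0,0), (0,1), (0,2), (0,3), (0,4), (1,0), (2,0)]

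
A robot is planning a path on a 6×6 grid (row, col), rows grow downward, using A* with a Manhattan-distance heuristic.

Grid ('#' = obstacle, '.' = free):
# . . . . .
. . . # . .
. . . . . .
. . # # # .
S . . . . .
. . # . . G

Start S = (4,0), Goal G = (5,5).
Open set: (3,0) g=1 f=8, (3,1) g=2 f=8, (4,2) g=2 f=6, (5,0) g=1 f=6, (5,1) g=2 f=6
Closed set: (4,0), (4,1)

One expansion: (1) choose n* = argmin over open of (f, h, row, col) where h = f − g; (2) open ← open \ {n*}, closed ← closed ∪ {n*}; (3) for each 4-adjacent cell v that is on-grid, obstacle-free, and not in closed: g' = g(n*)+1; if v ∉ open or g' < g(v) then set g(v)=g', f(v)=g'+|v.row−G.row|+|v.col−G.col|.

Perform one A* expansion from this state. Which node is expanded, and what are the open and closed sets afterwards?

step 1: expand (4,2) (f=6, h=4) → closed; open now [(3,0) g=1 f=8, (3,1) g=2 f=8, (4,3) g=3 f=6, (5,0) g=1 f=6, (5,1) g=2 f=6]

expanded=(4,2); open=[(3,0) g=1 f=8, (3,1) g=2 f=8, (4,3) g=3 f=6, (5,0) g=1 f=6, (5,1) g=2 f=6]; closed=[(4,0), (4,1), (4,2)]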